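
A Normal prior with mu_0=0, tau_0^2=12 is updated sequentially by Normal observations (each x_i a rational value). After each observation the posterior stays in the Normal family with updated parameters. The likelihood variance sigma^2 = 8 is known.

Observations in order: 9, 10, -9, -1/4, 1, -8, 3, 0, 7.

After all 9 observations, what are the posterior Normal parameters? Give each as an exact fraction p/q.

obs 1: x=9 → posterior Normal(27/5, 24/5)
obs 2: x=10 → posterior Normal(57/8, 3)
obs 3: x=-9 → posterior Normal(30/11, 24/11)
obs 4: x=-1/4 → posterior Normal(117/56, 12/7)
obs 5: x=1 → posterior Normal(129/68, 24/17)
obs 6: x=-8 → posterior Normal(33/80, 6/5)
obs 7: x=3 → posterior Normal(3/4, 24/23)
obs 8: x=0 → posterior Normal(69/104, 12/13)
obs 9: x=7 → posterior Normal(153/116, 24/29)

mu_0=153/116, tau_0^2=24/29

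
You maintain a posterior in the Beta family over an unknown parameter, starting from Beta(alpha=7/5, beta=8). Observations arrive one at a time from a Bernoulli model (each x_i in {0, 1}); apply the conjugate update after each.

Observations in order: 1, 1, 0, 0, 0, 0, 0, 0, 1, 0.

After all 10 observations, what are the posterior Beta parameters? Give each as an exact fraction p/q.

obs 1: x=1 → posterior Beta(12/5, 8)
obs 2: x=1 → posterior Beta(17/5, 8)
obs 3: x=0 → posterior Beta(17/5, 9)
obs 4: x=0 → posterior Beta(17/5, 10)
obs 5: x=0 → posterior Beta(17/5, 11)
obs 6: x=0 → posterior Beta(17/5, 12)
obs 7: x=0 → posterior Beta(17/5, 13)
obs 8: x=0 → posterior Beta(17/5, 14)
obs 9: x=1 → posterior Beta(22/5, 14)
obs 10: x=0 → posterior Beta(22/5, 15)

alpha=22/5, beta=15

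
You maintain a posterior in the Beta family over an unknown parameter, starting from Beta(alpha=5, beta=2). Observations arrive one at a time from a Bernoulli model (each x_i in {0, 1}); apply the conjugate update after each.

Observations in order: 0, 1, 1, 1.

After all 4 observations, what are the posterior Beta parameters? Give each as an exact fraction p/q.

obs 1: x=0 → posterior Beta(5, 3)
obs 2: x=1 → posterior Beta(6, 3)
obs 3: x=1 → posterior Beta(7, 3)
obs 4: x=1 → posterior Beta(8, 3)

alpha=8, beta=3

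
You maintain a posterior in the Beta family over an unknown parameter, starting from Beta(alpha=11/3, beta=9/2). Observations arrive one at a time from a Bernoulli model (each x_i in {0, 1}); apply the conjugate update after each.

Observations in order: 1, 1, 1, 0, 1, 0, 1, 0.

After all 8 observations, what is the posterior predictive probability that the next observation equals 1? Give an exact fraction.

52/97

obs 1: x=1 → posterior Beta(14/3, 9/2)
obs 2: x=1 → posterior Beta(17/3, 9/2)
obs 3: x=1 → posterior Beta(20/3, 9/2)
obs 4: x=0 → posterior Beta(20/3, 11/2)
obs 5: x=1 → posterior Beta(23/3, 11/2)
obs 6: x=0 → posterior Beta(23/3, 13/2)
obs 7: x=1 → posterior Beta(26/3, 13/2)
obs 8: x=0 → posterior Beta(26/3, 15/2)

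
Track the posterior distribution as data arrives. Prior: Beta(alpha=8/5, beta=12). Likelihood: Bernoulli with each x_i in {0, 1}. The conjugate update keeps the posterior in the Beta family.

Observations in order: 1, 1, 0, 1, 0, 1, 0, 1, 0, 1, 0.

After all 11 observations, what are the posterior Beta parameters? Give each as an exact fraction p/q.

obs 1: x=1 → posterior Beta(13/5, 12)
obs 2: x=1 → posterior Beta(18/5, 12)
obs 3: x=0 → posterior Beta(18/5, 13)
obs 4: x=1 → posterior Beta(23/5, 13)
obs 5: x=0 → posterior Beta(23/5, 14)
obs 6: x=1 → posterior Beta(28/5, 14)
obs 7: x=0 → posterior Beta(28/5, 15)
obs 8: x=1 → posterior Beta(33/5, 15)
obs 9: x=0 → posterior Beta(33/5, 16)
obs 10: x=1 → posterior Beta(38/5, 16)
obs 11: x=0 → posterior Beta(38/5, 17)

alpha=38/5, beta=17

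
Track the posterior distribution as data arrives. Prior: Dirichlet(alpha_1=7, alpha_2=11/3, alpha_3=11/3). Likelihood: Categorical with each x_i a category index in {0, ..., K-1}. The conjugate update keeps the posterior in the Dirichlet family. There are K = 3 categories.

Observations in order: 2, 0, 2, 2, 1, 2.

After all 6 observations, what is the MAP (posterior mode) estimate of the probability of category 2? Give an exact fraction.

5/13

obs 1: x=2 → posterior Dirichlet(7, 11/3, 14/3)
obs 2: x=0 → posterior Dirichlet(8, 11/3, 14/3)
obs 3: x=2 → posterior Dirichlet(8, 11/3, 17/3)
obs 4: x=2 → posterior Dirichlet(8, 11/3, 20/3)
obs 5: x=1 → posterior Dirichlet(8, 14/3, 20/3)
obs 6: x=2 → posterior Dirichlet(8, 14/3, 23/3)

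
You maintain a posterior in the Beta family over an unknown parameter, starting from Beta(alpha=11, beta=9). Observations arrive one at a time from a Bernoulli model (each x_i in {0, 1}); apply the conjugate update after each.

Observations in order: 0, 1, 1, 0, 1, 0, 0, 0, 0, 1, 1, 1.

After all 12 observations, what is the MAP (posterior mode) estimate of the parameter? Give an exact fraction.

8/15

obs 1: x=0 → posterior Beta(11, 10)
obs 2: x=1 → posterior Beta(12, 10)
obs 3: x=1 → posterior Beta(13, 10)
obs 4: x=0 → posterior Beta(13, 11)
obs 5: x=1 → posterior Beta(14, 11)
obs 6: x=0 → posterior Beta(14, 12)
obs 7: x=0 → posterior Beta(14, 13)
obs 8: x=0 → posterior Beta(14, 14)
obs 9: x=0 → posterior Beta(14, 15)
obs 10: x=1 → posterior Beta(15, 15)
obs 11: x=1 → posterior Beta(16, 15)
obs 12: x=1 → posterior Beta(17, 15)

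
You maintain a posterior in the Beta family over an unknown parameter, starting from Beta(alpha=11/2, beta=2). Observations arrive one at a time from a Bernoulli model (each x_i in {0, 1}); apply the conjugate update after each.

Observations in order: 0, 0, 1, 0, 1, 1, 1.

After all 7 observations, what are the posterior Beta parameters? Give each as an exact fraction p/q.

obs 1: x=0 → posterior Beta(11/2, 3)
obs 2: x=0 → posterior Beta(11/2, 4)
obs 3: x=1 → posterior Beta(13/2, 4)
obs 4: x=0 → posterior Beta(13/2, 5)
obs 5: x=1 → posterior Beta(15/2, 5)
obs 6: x=1 → posterior Beta(17/2, 5)
obs 7: x=1 → posterior Beta(19/2, 5)

alpha=19/2, beta=5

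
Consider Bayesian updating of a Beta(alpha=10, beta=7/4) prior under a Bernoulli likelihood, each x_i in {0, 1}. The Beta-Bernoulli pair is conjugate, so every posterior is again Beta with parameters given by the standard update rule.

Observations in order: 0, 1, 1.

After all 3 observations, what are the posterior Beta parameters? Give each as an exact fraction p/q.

alpha=12, beta=11/4

obs 1: x=0 → posterior Beta(10, 11/4)
obs 2: x=1 → posterior Beta(11, 11/4)
obs 3: x=1 → posterior Beta(12, 11/4)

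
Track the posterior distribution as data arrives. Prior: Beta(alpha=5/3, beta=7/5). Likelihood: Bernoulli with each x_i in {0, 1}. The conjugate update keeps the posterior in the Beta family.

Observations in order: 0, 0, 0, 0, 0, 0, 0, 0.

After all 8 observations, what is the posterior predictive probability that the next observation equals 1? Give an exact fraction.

25/166

obs 1: x=0 → posterior Beta(5/3, 12/5)
obs 2: x=0 → posterior Beta(5/3, 17/5)
obs 3: x=0 → posterior Beta(5/3, 22/5)
obs 4: x=0 → posterior Beta(5/3, 27/5)
obs 5: x=0 → posterior Beta(5/3, 32/5)
obs 6: x=0 → posterior Beta(5/3, 37/5)
obs 7: x=0 → posterior Beta(5/3, 42/5)
obs 8: x=0 → posterior Beta(5/3, 47/5)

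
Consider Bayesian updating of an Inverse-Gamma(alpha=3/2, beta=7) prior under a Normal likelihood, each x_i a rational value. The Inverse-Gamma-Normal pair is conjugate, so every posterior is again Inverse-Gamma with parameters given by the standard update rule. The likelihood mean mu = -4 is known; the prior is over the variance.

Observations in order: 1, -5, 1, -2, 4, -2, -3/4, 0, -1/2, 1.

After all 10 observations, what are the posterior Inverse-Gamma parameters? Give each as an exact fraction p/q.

alpha=13/2, beta=3213/32

obs 1: x=1 → posterior Inverse-Gamma(2, 39/2)
obs 2: x=-5 → posterior Inverse-Gamma(5/2, 20)
obs 3: x=1 → posterior Inverse-Gamma(3, 65/2)
obs 4: x=-2 → posterior Inverse-Gamma(7/2, 69/2)
obs 5: x=4 → posterior Inverse-Gamma(4, 133/2)
obs 6: x=-2 → posterior Inverse-Gamma(9/2, 137/2)
obs 7: x=-3/4 → posterior Inverse-Gamma(5, 2361/32)
obs 8: x=0 → posterior Inverse-Gamma(11/2, 2617/32)
obs 9: x=-1/2 → posterior Inverse-Gamma(6, 2813/32)
obs 10: x=1 → posterior Inverse-Gamma(13/2, 3213/32)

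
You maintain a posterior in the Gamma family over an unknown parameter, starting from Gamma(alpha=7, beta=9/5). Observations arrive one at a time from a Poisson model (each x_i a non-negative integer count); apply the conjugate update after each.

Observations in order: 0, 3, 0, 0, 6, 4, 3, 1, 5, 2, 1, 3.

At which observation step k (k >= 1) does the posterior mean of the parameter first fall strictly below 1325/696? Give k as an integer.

obs 1: x=0 → posterior Gamma(7, 14/5)
obs 2: x=3 → posterior Gamma(10, 19/5)
obs 3: x=0 → posterior Gamma(10, 24/5)
obs 4: x=0 → posterior Gamma(10, 29/5)
obs 5: x=6 → posterior Gamma(16, 34/5)
obs 6: x=4 → posterior Gamma(20, 39/5)
obs 7: x=3 → posterior Gamma(23, 44/5)
obs 8: x=1 → posterior Gamma(24, 49/5)
obs 9: x=5 → posterior Gamma(29, 54/5)
obs 10: x=2 → posterior Gamma(31, 59/5)
obs 11: x=1 → posterior Gamma(32, 64/5)
obs 12: x=3 → posterior Gamma(35, 69/5)

k = 4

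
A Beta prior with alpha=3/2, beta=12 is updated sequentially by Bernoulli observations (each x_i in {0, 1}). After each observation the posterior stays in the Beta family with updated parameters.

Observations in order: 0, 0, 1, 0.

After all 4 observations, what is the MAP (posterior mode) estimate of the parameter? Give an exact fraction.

obs 1: x=0 → posterior Beta(3/2, 13)
obs 2: x=0 → posterior Beta(3/2, 14)
obs 3: x=1 → posterior Beta(5/2, 14)
obs 4: x=0 → posterior Beta(5/2, 15)

3/31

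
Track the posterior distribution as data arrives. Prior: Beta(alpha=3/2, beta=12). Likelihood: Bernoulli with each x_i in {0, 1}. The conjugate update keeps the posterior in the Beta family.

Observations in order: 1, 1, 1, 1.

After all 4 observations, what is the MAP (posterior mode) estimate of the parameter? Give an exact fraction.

9/31

obs 1: x=1 → posterior Beta(5/2, 12)
obs 2: x=1 → posterior Beta(7/2, 12)
obs 3: x=1 → posterior Beta(9/2, 12)
obs 4: x=1 → posterior Beta(11/2, 12)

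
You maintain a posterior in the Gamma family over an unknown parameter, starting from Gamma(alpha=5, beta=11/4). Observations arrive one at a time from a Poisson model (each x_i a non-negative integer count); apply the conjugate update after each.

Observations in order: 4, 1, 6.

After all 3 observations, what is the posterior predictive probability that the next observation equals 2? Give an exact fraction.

obs 1: x=4 → posterior Gamma(9, 15/4)
obs 2: x=1 → posterior Gamma(10, 19/4)
obs 3: x=6 → posterior Gamma(16, 23/4)

13344560264521853060139136/58149737003040059690390169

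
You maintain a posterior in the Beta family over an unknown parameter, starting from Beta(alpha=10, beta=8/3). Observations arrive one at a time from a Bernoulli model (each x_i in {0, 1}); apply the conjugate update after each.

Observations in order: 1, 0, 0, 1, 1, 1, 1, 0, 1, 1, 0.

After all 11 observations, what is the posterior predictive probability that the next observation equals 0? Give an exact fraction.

20/71

obs 1: x=1 → posterior Beta(11, 8/3)
obs 2: x=0 → posterior Beta(11, 11/3)
obs 3: x=0 → posterior Beta(11, 14/3)
obs 4: x=1 → posterior Beta(12, 14/3)
obs 5: x=1 → posterior Beta(13, 14/3)
obs 6: x=1 → posterior Beta(14, 14/3)
obs 7: x=1 → posterior Beta(15, 14/3)
obs 8: x=0 → posterior Beta(15, 17/3)
obs 9: x=1 → posterior Beta(16, 17/3)
obs 10: x=1 → posterior Beta(17, 17/3)
obs 11: x=0 → posterior Beta(17, 20/3)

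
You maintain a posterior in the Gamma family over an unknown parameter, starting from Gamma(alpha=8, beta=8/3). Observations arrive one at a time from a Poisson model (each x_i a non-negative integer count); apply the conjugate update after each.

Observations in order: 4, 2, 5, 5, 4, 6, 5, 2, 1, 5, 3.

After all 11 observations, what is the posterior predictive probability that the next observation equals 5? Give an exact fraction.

obs 1: x=4 → posterior Gamma(12, 11/3)
obs 2: x=2 → posterior Gamma(14, 14/3)
obs 3: x=5 → posterior Gamma(19, 17/3)
obs 4: x=5 → posterior Gamma(24, 20/3)
obs 5: x=4 → posterior Gamma(28, 23/3)
obs 6: x=6 → posterior Gamma(34, 26/3)
obs 7: x=5 → posterior Gamma(39, 29/3)
obs 8: x=2 → posterior Gamma(41, 32/3)
obs 9: x=1 → posterior Gamma(42, 35/3)
obs 10: x=5 → posterior Gamma(47, 38/3)
obs 11: x=3 → posterior Gamma(50, 41/3)

167417565119882987251972774616684738862179051810813251052603956964221403625207030381574965/1227063989413632135543832586744881063934008730604173858119159284565574808097202347140186112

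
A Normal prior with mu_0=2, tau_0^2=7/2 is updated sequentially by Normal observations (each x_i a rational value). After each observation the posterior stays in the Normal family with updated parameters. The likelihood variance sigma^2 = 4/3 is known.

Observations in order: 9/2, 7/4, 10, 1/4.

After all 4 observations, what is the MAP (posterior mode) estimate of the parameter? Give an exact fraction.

725/184

obs 1: x=9/2 → posterior Normal(221/58, 28/29)
obs 2: x=7/4 → posterior Normal(589/200, 14/25)
obs 3: x=10 → posterior Normal(1429/284, 28/71)
obs 4: x=1/4 → posterior Normal(725/184, 7/23)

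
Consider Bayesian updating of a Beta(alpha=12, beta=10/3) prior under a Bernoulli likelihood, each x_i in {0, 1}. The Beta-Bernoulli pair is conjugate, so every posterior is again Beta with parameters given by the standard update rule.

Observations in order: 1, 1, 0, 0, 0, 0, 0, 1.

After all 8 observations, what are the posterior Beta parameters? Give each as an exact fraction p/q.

obs 1: x=1 → posterior Beta(13, 10/3)
obs 2: x=1 → posterior Beta(14, 10/3)
obs 3: x=0 → posterior Beta(14, 13/3)
obs 4: x=0 → posterior Beta(14, 16/3)
obs 5: x=0 → posterior Beta(14, 19/3)
obs 6: x=0 → posterior Beta(14, 22/3)
obs 7: x=0 → posterior Beta(14, 25/3)
obs 8: x=1 → posterior Beta(15, 25/3)

alpha=15, beta=25/3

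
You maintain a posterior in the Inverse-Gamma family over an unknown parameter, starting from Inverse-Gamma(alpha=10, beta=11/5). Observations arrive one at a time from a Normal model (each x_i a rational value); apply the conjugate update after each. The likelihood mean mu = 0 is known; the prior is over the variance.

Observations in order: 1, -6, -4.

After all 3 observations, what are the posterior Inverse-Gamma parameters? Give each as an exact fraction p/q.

obs 1: x=1 → posterior Inverse-Gamma(21/2, 27/10)
obs 2: x=-6 → posterior Inverse-Gamma(11, 207/10)
obs 3: x=-4 → posterior Inverse-Gamma(23/2, 287/10)

alpha=23/2, beta=287/10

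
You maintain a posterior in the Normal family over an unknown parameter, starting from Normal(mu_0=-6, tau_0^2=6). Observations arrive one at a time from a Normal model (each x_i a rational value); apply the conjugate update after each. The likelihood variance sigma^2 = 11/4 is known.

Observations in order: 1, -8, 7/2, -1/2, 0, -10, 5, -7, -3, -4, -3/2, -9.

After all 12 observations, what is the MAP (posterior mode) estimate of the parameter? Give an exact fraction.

-870/299

obs 1: x=1 → posterior Normal(-6/5, 66/35)
obs 2: x=-8 → posterior Normal(-234/59, 66/59)
obs 3: x=7/2 → posterior Normal(-150/83, 66/83)
obs 4: x=-1/2 → posterior Normal(-162/107, 66/107)
obs 5: x=0 → posterior Normal(-162/131, 66/131)
obs 6: x=-10 → posterior Normal(-402/155, 66/155)
obs 7: x=5 → posterior Normal(-282/179, 66/179)
obs 8: x=-7 → posterior Normal(-450/203, 66/203)
obs 9: x=-3 → posterior Normal(-522/227, 66/227)
obs 10: x=-4 → posterior Normal(-618/251, 66/251)
obs 11: x=-3/2 → posterior Normal(-654/275, 6/25)
obs 12: x=-9 → posterior Normal(-870/299, 66/299)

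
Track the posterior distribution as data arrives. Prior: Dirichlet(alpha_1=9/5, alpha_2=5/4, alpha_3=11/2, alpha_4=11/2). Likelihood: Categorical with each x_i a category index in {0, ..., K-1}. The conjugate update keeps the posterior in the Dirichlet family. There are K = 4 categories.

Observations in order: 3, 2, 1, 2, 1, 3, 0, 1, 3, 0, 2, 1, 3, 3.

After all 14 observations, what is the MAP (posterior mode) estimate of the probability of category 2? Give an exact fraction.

150/481

obs 1: x=3 → posterior Dirichlet(9/5, 5/4, 11/2, 13/2)
obs 2: x=2 → posterior Dirichlet(9/5, 5/4, 13/2, 13/2)
obs 3: x=1 → posterior Dirichlet(9/5, 9/4, 13/2, 13/2)
obs 4: x=2 → posterior Dirichlet(9/5, 9/4, 15/2, 13/2)
obs 5: x=1 → posterior Dirichlet(9/5, 13/4, 15/2, 13/2)
obs 6: x=3 → posterior Dirichlet(9/5, 13/4, 15/2, 15/2)
obs 7: x=0 → posterior Dirichlet(14/5, 13/4, 15/2, 15/2)
obs 8: x=1 → posterior Dirichlet(14/5, 17/4, 15/2, 15/2)
obs 9: x=3 → posterior Dirichlet(14/5, 17/4, 15/2, 17/2)
obs 10: x=0 → posterior Dirichlet(19/5, 17/4, 15/2, 17/2)
obs 11: x=2 → posterior Dirichlet(19/5, 17/4, 17/2, 17/2)
obs 12: x=1 → posterior Dirichlet(19/5, 21/4, 17/2, 17/2)
obs 13: x=3 → posterior Dirichlet(19/5, 21/4, 17/2, 19/2)
obs 14: x=3 → posterior Dirichlet(19/5, 21/4, 17/2, 21/2)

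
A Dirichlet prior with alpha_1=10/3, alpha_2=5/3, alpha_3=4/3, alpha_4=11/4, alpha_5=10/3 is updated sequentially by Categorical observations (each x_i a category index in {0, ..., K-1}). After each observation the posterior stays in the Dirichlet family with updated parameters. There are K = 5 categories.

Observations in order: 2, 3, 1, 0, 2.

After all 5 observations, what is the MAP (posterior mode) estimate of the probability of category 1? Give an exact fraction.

20/149

obs 1: x=2 → posterior Dirichlet(10/3, 5/3, 7/3, 11/4, 10/3)
obs 2: x=3 → posterior Dirichlet(10/3, 5/3, 7/3, 15/4, 10/3)
obs 3: x=1 → posterior Dirichlet(10/3, 8/3, 7/3, 15/4, 10/3)
obs 4: x=0 → posterior Dirichlet(13/3, 8/3, 7/3, 15/4, 10/3)
obs 5: x=2 → posterior Dirichlet(13/3, 8/3, 10/3, 15/4, 10/3)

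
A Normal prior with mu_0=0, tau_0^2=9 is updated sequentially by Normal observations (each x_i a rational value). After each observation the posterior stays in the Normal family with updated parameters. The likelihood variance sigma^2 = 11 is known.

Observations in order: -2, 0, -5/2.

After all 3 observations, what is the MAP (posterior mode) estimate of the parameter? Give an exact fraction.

obs 1: x=-2 → posterior Normal(-9/10, 99/20)
obs 2: x=0 → posterior Normal(-18/29, 99/29)
obs 3: x=-5/2 → posterior Normal(-81/76, 99/38)

-81/76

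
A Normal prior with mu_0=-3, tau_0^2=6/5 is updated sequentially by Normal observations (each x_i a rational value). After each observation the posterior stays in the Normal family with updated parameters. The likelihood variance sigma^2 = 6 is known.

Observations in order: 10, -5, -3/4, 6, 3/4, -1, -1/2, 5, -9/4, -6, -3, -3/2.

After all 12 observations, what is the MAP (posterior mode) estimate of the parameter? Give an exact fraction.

-53/68

obs 1: x=10 → posterior Normal(-5/6, 1)
obs 2: x=-5 → posterior Normal(-10/7, 6/7)
obs 3: x=-3/4 → posterior Normal(-43/32, 3/4)
obs 4: x=6 → posterior Normal(-19/36, 2/3)
obs 5: x=3/4 → posterior Normal(-2/5, 3/5)
obs 6: x=-1 → posterior Normal(-5/11, 6/11)
obs 7: x=-1/2 → posterior Normal(-11/24, 1/2)
obs 8: x=5 → posterior Normal(-1/26, 6/13)
obs 9: x=-9/4 → posterior Normal(-11/56, 3/7)
obs 10: x=-6 → posterior Normal(-7/12, 2/5)
obs 11: x=-3 → posterior Normal(-47/64, 3/8)
obs 12: x=-3/2 → posterior Normal(-53/68, 6/17)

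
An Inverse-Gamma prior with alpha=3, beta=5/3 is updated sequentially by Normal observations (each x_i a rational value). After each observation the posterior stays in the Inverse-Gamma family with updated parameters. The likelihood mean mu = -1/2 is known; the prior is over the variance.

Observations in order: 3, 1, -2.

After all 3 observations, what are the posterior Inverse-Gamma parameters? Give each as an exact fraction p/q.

alpha=9/2, beta=241/24

obs 1: x=3 → posterior Inverse-Gamma(7/2, 187/24)
obs 2: x=1 → posterior Inverse-Gamma(4, 107/12)
obs 3: x=-2 → posterior Inverse-Gamma(9/2, 241/24)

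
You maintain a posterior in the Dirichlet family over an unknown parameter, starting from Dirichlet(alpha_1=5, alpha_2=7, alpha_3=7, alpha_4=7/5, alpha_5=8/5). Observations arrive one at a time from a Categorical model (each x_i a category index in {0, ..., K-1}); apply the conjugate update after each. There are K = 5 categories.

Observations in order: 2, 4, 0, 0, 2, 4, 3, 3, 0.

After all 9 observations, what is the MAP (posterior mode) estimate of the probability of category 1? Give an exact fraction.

3/13

obs 1: x=2 → posterior Dirichlet(5, 7, 8, 7/5, 8/5)
obs 2: x=4 → posterior Dirichlet(5, 7, 8, 7/5, 13/5)
obs 3: x=0 → posterior Dirichlet(6, 7, 8, 7/5, 13/5)
obs 4: x=0 → posterior Dirichlet(7, 7, 8, 7/5, 13/5)
obs 5: x=2 → posterior Dirichlet(7, 7, 9, 7/5, 13/5)
obs 6: x=4 → posterior Dirichlet(7, 7, 9, 7/5, 18/5)
obs 7: x=3 → posterior Dirichlet(7, 7, 9, 12/5, 18/5)
obs 8: x=3 → posterior Dirichlet(7, 7, 9, 17/5, 18/5)
obs 9: x=0 → posterior Dirichlet(8, 7, 9, 17/5, 18/5)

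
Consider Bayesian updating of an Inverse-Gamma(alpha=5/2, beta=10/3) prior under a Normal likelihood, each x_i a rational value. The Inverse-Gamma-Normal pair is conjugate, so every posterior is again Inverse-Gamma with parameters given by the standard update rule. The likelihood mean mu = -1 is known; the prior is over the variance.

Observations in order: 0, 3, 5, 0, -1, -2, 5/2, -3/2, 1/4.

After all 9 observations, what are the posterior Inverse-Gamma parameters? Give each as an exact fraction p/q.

alpha=7, beta=3635/96

obs 1: x=0 → posterior Inverse-Gamma(3, 23/6)
obs 2: x=3 → posterior Inverse-Gamma(7/2, 71/6)
obs 3: x=5 → posterior Inverse-Gamma(4, 179/6)
obs 4: x=0 → posterior Inverse-Gamma(9/2, 91/3)
obs 5: x=-1 → posterior Inverse-Gamma(5, 91/3)
obs 6: x=-2 → posterior Inverse-Gamma(11/2, 185/6)
obs 7: x=5/2 → posterior Inverse-Gamma(6, 887/24)
obs 8: x=-3/2 → posterior Inverse-Gamma(13/2, 445/12)
obs 9: x=1/4 → posterior Inverse-Gamma(7, 3635/96)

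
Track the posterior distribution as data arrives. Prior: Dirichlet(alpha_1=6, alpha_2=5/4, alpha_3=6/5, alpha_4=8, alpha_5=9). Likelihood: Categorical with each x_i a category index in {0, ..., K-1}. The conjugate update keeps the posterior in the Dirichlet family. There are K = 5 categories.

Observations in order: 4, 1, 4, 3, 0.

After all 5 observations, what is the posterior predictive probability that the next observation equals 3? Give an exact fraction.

60/203

obs 1: x=4 → posterior Dirichlet(6, 5/4, 6/5, 8, 10)
obs 2: x=1 → posterior Dirichlet(6, 9/4, 6/5, 8, 10)
obs 3: x=4 → posterior Dirichlet(6, 9/4, 6/5, 8, 11)
obs 4: x=3 → posterior Dirichlet(6, 9/4, 6/5, 9, 11)
obs 5: x=0 → posterior Dirichlet(7, 9/4, 6/5, 9, 11)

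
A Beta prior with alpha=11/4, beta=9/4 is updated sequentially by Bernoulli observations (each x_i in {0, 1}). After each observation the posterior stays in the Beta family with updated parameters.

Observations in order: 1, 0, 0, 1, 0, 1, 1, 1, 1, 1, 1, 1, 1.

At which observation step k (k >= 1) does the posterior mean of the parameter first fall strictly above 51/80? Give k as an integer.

k = 10

obs 1: x=1 → posterior Beta(15/4, 9/4)
obs 2: x=0 → posterior Beta(15/4, 13/4)
obs 3: x=0 → posterior Beta(15/4, 17/4)
obs 4: x=1 → posterior Beta(19/4, 17/4)
obs 5: x=0 → posterior Beta(19/4, 21/4)
obs 6: x=1 → posterior Beta(23/4, 21/4)
obs 7: x=1 → posterior Beta(27/4, 21/4)
obs 8: x=1 → posterior Beta(31/4, 21/4)
obs 9: x=1 → posterior Beta(35/4, 21/4)
obs 10: x=1 → posterior Beta(39/4, 21/4)
obs 11: x=1 → posterior Beta(43/4, 21/4)
obs 12: x=1 → posterior Beta(47/4, 21/4)
obs 13: x=1 → posterior Beta(51/4, 21/4)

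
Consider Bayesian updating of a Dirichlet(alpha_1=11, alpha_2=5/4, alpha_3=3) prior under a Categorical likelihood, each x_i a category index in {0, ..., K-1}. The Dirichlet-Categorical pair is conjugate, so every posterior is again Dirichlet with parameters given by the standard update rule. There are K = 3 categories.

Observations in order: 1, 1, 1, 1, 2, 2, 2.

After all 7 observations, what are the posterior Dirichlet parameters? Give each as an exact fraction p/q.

obs 1: x=1 → posterior Dirichlet(11, 9/4, 3)
obs 2: x=1 → posterior Dirichlet(11, 13/4, 3)
obs 3: x=1 → posterior Dirichlet(11, 17/4, 3)
obs 4: x=1 → posterior Dirichlet(11, 21/4, 3)
obs 5: x=2 → posterior Dirichlet(11, 21/4, 4)
obs 6: x=2 → posterior Dirichlet(11, 21/4, 5)
obs 7: x=2 → posterior Dirichlet(11, 21/4, 6)

alpha_1=11, alpha_2=21/4, alpha_3=6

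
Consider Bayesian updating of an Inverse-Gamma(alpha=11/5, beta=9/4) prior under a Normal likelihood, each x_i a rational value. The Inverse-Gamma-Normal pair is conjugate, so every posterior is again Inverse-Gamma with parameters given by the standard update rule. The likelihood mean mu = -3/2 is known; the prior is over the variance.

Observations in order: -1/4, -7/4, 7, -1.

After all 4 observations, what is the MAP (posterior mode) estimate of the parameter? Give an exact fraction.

3145/416

obs 1: x=-1/4 → posterior Inverse-Gamma(27/10, 97/32)
obs 2: x=-7/4 → posterior Inverse-Gamma(16/5, 49/16)
obs 3: x=7 → posterior Inverse-Gamma(37/10, 627/16)
obs 4: x=-1 → posterior Inverse-Gamma(21/5, 629/16)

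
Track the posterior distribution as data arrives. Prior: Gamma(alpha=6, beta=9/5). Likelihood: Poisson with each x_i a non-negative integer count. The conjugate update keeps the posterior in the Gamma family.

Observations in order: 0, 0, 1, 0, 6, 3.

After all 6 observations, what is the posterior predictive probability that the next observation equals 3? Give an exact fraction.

182605519917249175740739926375/1050705173316185805482092396544

obs 1: x=0 → posterior Gamma(6, 14/5)
obs 2: x=0 → posterior Gamma(6, 19/5)
obs 3: x=1 → posterior Gamma(7, 24/5)
obs 4: x=0 → posterior Gamma(7, 29/5)
obs 5: x=6 → posterior Gamma(13, 34/5)
obs 6: x=3 → posterior Gamma(16, 39/5)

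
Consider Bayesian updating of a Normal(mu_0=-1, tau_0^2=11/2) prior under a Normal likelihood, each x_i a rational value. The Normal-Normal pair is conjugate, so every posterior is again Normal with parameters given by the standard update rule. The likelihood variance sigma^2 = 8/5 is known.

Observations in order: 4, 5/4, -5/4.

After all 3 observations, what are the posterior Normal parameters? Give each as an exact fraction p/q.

obs 1: x=4 → posterior Normal(204/71, 88/71)
obs 2: x=5/4 → posterior Normal(1091/504, 44/63)
obs 3: x=-5/4 → posterior Normal(204/181, 88/181)

mu_0=204/181, tau_0^2=88/181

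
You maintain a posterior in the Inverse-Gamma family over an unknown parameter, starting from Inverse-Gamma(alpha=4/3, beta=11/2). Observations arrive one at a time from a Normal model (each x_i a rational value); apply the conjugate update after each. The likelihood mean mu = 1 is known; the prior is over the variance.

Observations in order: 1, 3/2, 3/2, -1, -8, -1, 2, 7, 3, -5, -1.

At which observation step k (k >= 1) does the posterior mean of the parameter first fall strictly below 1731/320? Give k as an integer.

k = 2

obs 1: x=1 → posterior Inverse-Gamma(11/6, 11/2)
obs 2: x=3/2 → posterior Inverse-Gamma(7/3, 45/8)
obs 3: x=3/2 → posterior Inverse-Gamma(17/6, 23/4)
obs 4: x=-1 → posterior Inverse-Gamma(10/3, 31/4)
obs 5: x=-8 → posterior Inverse-Gamma(23/6, 193/4)
obs 6: x=-1 → posterior Inverse-Gamma(13/3, 201/4)
obs 7: x=2 → posterior Inverse-Gamma(29/6, 203/4)
obs 8: x=7 → posterior Inverse-Gamma(16/3, 275/4)
obs 9: x=3 → posterior Inverse-Gamma(35/6, 283/4)
obs 10: x=-5 → posterior Inverse-Gamma(19/3, 355/4)
obs 11: x=-1 → posterior Inverse-Gamma(41/6, 363/4)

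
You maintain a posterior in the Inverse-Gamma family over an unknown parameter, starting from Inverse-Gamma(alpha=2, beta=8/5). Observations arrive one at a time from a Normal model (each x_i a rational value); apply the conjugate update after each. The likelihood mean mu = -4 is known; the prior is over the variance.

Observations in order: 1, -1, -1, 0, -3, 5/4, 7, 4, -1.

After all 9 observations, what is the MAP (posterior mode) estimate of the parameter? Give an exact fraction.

obs 1: x=1 → posterior Inverse-Gamma(5/2, 141/10)
obs 2: x=-1 → posterior Inverse-Gamma(3, 93/5)
obs 3: x=-1 → posterior Inverse-Gamma(7/2, 231/10)
obs 4: x=0 → posterior Inverse-Gamma(4, 311/10)
obs 5: x=-3 → posterior Inverse-Gamma(9/2, 158/5)
obs 6: x=5/4 → posterior Inverse-Gamma(5, 7261/160)
obs 7: x=7 → posterior Inverse-Gamma(11/2, 16941/160)
obs 8: x=4 → posterior Inverse-Gamma(6, 22061/160)
obs 9: x=-1 → posterior Inverse-Gamma(13/2, 22781/160)

22781/1200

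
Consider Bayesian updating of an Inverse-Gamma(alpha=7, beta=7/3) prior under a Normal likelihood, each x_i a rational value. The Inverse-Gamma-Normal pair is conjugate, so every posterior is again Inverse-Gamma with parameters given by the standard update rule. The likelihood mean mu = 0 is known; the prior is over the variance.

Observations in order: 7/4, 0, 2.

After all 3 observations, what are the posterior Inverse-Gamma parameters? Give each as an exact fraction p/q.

obs 1: x=7/4 → posterior Inverse-Gamma(15/2, 371/96)
obs 2: x=0 → posterior Inverse-Gamma(8, 371/96)
obs 3: x=2 → posterior Inverse-Gamma(17/2, 563/96)

alpha=17/2, beta=563/96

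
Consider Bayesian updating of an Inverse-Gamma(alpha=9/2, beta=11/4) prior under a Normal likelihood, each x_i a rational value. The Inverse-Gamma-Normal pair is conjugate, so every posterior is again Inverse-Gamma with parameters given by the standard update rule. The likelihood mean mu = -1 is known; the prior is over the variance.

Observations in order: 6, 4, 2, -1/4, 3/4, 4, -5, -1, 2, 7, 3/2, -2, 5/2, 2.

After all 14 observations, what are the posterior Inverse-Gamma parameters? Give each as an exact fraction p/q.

alpha=23/2, beta=1877/16

obs 1: x=6 → posterior Inverse-Gamma(5, 109/4)
obs 2: x=4 → posterior Inverse-Gamma(11/2, 159/4)
obs 3: x=2 → posterior Inverse-Gamma(6, 177/4)
obs 4: x=-1/4 → posterior Inverse-Gamma(13/2, 1425/32)
obs 5: x=3/4 → posterior Inverse-Gamma(7, 737/16)
obs 6: x=4 → posterior Inverse-Gamma(15/2, 937/16)
obs 7: x=-5 → posterior Inverse-Gamma(8, 1065/16)
obs 8: x=-1 → posterior Inverse-Gamma(17/2, 1065/16)
obs 9: x=2 → posterior Inverse-Gamma(9, 1137/16)
obs 10: x=7 → posterior Inverse-Gamma(19/2, 1649/16)
obs 11: x=3/2 → posterior Inverse-Gamma(10, 1699/16)
obs 12: x=-2 → posterior Inverse-Gamma(21/2, 1707/16)
obs 13: x=5/2 → posterior Inverse-Gamma(11, 1805/16)
obs 14: x=2 → posterior Inverse-Gamma(23/2, 1877/16)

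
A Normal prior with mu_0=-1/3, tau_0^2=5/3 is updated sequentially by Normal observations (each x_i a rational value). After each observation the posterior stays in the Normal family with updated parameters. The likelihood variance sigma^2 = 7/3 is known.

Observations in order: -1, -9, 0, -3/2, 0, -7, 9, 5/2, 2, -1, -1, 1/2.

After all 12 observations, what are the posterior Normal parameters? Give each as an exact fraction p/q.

obs 1: x=-1 → posterior Normal(-11/18, 35/36)
obs 2: x=-9 → posterior Normal(-157/51, 35/51)
obs 3: x=0 → posterior Normal(-157/66, 35/66)
obs 4: x=-3/2 → posterior Normal(-359/162, 35/81)
obs 5: x=0 → posterior Normal(-359/192, 35/96)
obs 6: x=-7 → posterior Normal(-569/222, 35/111)
obs 7: x=9 → posterior Normal(-299/252, 5/18)
obs 8: x=5/2 → posterior Normal(-112/141, 35/141)
obs 9: x=2 → posterior Normal(-41/78, 35/156)
obs 10: x=-1 → posterior Normal(-97/171, 35/171)
obs 11: x=-1 → posterior Normal(-56/93, 35/186)
obs 12: x=1/2 → posterior Normal(-209/402, 35/201)

mu_0=-209/402, tau_0^2=35/201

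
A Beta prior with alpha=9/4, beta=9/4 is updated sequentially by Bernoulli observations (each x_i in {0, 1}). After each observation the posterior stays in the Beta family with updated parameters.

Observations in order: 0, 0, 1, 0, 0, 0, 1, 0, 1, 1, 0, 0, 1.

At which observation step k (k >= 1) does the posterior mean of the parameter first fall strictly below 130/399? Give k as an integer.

k = 6

obs 1: x=0 → posterior Beta(9/4, 13/4)
obs 2: x=0 → posterior Beta(9/4, 17/4)
obs 3: x=1 → posterior Beta(13/4, 17/4)
obs 4: x=0 → posterior Beta(13/4, 21/4)
obs 5: x=0 → posterior Beta(13/4, 25/4)
obs 6: x=0 → posterior Beta(13/4, 29/4)
obs 7: x=1 → posterior Beta(17/4, 29/4)
obs 8: x=0 → posterior Beta(17/4, 33/4)
obs 9: x=1 → posterior Beta(21/4, 33/4)
obs 10: x=1 → posterior Beta(25/4, 33/4)
obs 11: x=0 → posterior Beta(25/4, 37/4)
obs 12: x=0 → posterior Beta(25/4, 41/4)
obs 13: x=1 → posterior Beta(29/4, 41/4)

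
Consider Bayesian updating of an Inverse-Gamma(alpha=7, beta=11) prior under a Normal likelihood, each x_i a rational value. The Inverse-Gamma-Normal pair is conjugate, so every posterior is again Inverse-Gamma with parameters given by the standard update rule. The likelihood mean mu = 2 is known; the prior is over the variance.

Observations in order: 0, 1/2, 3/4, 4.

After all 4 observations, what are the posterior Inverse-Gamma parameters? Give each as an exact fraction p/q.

alpha=9, beta=541/32

obs 1: x=0 → posterior Inverse-Gamma(15/2, 13)
obs 2: x=1/2 → posterior Inverse-Gamma(8, 113/8)
obs 3: x=3/4 → posterior Inverse-Gamma(17/2, 477/32)
obs 4: x=4 → posterior Inverse-Gamma(9, 541/32)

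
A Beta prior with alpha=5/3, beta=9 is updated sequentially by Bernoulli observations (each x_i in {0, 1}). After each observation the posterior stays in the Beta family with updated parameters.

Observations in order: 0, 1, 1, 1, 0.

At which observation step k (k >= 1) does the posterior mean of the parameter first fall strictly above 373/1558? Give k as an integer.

k = 3

obs 1: x=0 → posterior Beta(5/3, 10)
obs 2: x=1 → posterior Beta(8/3, 10)
obs 3: x=1 → posterior Beta(11/3, 10)
obs 4: x=1 → posterior Beta(14/3, 10)
obs 5: x=0 → posterior Beta(14/3, 11)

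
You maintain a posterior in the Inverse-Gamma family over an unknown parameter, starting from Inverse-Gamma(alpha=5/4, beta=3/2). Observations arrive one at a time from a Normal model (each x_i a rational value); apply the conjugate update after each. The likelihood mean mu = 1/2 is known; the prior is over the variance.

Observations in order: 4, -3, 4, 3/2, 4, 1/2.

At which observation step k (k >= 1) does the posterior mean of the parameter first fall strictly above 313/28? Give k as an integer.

obs 1: x=4 → posterior Inverse-Gamma(7/4, 61/8)
obs 2: x=-3 → posterior Inverse-Gamma(9/4, 55/4)
obs 3: x=4 → posterior Inverse-Gamma(11/4, 159/8)
obs 4: x=3/2 → posterior Inverse-Gamma(13/4, 163/8)
obs 5: x=4 → posterior Inverse-Gamma(15/4, 53/2)
obs 6: x=1/2 → posterior Inverse-Gamma(17/4, 53/2)

k = 3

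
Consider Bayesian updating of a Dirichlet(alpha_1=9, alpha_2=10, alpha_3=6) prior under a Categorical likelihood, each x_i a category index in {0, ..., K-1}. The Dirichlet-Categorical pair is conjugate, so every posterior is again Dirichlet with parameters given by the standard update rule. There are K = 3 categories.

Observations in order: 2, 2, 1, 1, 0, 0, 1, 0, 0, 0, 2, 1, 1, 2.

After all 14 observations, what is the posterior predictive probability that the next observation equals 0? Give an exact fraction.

14/39

obs 1: x=2 → posterior Dirichlet(9, 10, 7)
obs 2: x=2 → posterior Dirichlet(9, 10, 8)
obs 3: x=1 → posterior Dirichlet(9, 11, 8)
obs 4: x=1 → posterior Dirichlet(9, 12, 8)
obs 5: x=0 → posterior Dirichlet(10, 12, 8)
obs 6: x=0 → posterior Dirichlet(11, 12, 8)
obs 7: x=1 → posterior Dirichlet(11, 13, 8)
obs 8: x=0 → posterior Dirichlet(12, 13, 8)
obs 9: x=0 → posterior Dirichlet(13, 13, 8)
obs 10: x=0 → posterior Dirichlet(14, 13, 8)
obs 11: x=2 → posterior Dirichlet(14, 13, 9)
obs 12: x=1 → posterior Dirichlet(14, 14, 9)
obs 13: x=1 → posterior Dirichlet(14, 15, 9)
obs 14: x=2 → posterior Dirichlet(14, 15, 10)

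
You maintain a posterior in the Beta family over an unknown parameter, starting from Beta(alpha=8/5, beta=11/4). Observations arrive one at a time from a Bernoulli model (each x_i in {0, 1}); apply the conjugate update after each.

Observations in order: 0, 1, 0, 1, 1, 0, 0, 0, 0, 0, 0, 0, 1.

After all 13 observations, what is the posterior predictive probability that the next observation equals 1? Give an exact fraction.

obs 1: x=0 → posterior Beta(8/5, 15/4)
obs 2: x=1 → posterior Beta(13/5, 15/4)
obs 3: x=0 → posterior Beta(13/5, 19/4)
obs 4: x=1 → posterior Beta(18/5, 19/4)
obs 5: x=1 → posterior Beta(23/5, 19/4)
obs 6: x=0 → posterior Beta(23/5, 23/4)
obs 7: x=0 → posterior Beta(23/5, 27/4)
obs 8: x=0 → posterior Beta(23/5, 31/4)
obs 9: x=0 → posterior Beta(23/5, 35/4)
obs 10: x=0 → posterior Beta(23/5, 39/4)
obs 11: x=0 → posterior Beta(23/5, 43/4)
obs 12: x=0 → posterior Beta(23/5, 47/4)
obs 13: x=1 → posterior Beta(28/5, 47/4)

112/347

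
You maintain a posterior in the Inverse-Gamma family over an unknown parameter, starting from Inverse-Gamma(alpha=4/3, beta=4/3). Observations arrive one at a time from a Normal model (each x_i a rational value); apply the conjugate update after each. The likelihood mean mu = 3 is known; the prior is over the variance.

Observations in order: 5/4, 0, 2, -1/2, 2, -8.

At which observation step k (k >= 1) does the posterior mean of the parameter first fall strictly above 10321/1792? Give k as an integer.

k = 4

obs 1: x=5/4 → posterior Inverse-Gamma(11/6, 275/96)
obs 2: x=0 → posterior Inverse-Gamma(7/3, 707/96)
obs 3: x=2 → posterior Inverse-Gamma(17/6, 755/96)
obs 4: x=-1/2 → posterior Inverse-Gamma(10/3, 1343/96)
obs 5: x=2 → posterior Inverse-Gamma(23/6, 1391/96)
obs 6: x=-8 → posterior Inverse-Gamma(13/3, 7199/96)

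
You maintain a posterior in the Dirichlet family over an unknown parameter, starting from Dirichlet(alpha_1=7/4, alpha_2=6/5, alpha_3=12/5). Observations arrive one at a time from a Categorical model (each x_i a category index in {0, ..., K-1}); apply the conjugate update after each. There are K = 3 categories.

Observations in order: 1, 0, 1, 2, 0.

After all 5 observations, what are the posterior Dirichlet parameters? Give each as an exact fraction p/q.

alpha_1=15/4, alpha_2=16/5, alpha_3=17/5

obs 1: x=1 → posterior Dirichlet(7/4, 11/5, 12/5)
obs 2: x=0 → posterior Dirichlet(11/4, 11/5, 12/5)
obs 3: x=1 → posterior Dirichlet(11/4, 16/5, 12/5)
obs 4: x=2 → posterior Dirichlet(11/4, 16/5, 17/5)
obs 5: x=0 → posterior Dirichlet(15/4, 16/5, 17/5)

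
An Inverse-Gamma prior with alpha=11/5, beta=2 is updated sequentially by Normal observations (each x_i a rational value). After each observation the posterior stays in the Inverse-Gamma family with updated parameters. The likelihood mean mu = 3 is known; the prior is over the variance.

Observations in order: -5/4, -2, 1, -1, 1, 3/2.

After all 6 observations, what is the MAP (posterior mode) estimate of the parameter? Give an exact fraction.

5865/992

obs 1: x=-5/4 → posterior Inverse-Gamma(27/10, 353/32)
obs 2: x=-2 → posterior Inverse-Gamma(16/5, 753/32)
obs 3: x=1 → posterior Inverse-Gamma(37/10, 817/32)
obs 4: x=-1 → posterior Inverse-Gamma(21/5, 1073/32)
obs 5: x=1 → posterior Inverse-Gamma(47/10, 1137/32)
obs 6: x=3/2 → posterior Inverse-Gamma(26/5, 1173/32)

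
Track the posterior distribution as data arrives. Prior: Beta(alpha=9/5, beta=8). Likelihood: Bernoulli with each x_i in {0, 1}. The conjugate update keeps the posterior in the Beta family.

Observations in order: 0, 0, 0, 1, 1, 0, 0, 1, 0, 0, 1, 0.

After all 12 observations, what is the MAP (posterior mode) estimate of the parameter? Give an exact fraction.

8/33

obs 1: x=0 → posterior Beta(9/5, 9)
obs 2: x=0 → posterior Beta(9/5, 10)
obs 3: x=0 → posterior Beta(9/5, 11)
obs 4: x=1 → posterior Beta(14/5, 11)
obs 5: x=1 → posterior Beta(19/5, 11)
obs 6: x=0 → posterior Beta(19/5, 12)
obs 7: x=0 → posterior Beta(19/5, 13)
obs 8: x=1 → posterior Beta(24/5, 13)
obs 9: x=0 → posterior Beta(24/5, 14)
obs 10: x=0 → posterior Beta(24/5, 15)
obs 11: x=1 → posterior Beta(29/5, 15)
obs 12: x=0 → posterior Beta(29/5, 16)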